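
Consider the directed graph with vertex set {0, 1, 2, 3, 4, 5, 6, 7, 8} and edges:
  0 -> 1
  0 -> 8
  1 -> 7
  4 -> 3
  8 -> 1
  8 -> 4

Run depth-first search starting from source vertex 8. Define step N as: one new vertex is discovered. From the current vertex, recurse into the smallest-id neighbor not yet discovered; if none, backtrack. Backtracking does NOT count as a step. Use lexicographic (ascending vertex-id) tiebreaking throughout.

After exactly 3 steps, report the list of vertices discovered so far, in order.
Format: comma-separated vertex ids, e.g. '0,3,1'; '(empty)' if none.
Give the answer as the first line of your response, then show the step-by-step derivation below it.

8,1,7

step 1: discover 8; path=8; order=8
step 2: discover 1; path=8>1; order=8,1
step 3: discover 7; path=8>1>7; order=8,1,7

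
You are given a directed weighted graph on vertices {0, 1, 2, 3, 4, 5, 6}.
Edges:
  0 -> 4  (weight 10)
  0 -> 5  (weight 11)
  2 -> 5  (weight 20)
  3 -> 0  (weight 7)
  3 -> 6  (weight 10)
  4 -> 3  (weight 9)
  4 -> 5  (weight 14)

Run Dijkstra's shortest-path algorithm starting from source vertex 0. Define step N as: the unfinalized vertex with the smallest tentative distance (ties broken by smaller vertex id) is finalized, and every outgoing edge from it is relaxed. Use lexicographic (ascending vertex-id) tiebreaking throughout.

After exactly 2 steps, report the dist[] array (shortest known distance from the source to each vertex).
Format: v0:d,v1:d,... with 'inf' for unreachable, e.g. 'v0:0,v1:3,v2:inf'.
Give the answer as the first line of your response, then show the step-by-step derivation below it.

v0:0,v1:inf,v2:inf,v3:19,v4:10,v5:11,v6:inf

step 1: dist = v0:0,v1:inf,v2:inf,v3:inf,v4:10,v5:11,v6:inf
step 2: dist = v0:0,v1:inf,v2:inf,v3:19,v4:10,v5:11,v6:inf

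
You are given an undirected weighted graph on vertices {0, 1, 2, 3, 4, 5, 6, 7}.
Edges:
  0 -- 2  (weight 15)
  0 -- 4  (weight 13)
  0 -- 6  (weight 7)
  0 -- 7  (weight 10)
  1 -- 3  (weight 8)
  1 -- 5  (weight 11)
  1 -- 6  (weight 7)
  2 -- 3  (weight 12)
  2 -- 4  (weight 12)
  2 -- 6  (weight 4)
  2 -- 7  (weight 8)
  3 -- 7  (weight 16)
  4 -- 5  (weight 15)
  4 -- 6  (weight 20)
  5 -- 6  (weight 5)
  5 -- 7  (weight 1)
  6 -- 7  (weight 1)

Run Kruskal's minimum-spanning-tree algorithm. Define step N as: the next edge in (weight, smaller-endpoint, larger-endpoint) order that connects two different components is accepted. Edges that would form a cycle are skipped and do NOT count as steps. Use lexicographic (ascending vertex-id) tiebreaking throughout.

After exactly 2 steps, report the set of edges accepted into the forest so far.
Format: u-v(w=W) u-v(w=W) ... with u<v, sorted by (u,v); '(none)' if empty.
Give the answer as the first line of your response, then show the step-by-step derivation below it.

5-7(w=1) 6-7(w=1)

step 1: add edge 5-7 (w=1); MST = {5-7(w=1)}
step 2: add edge 6-7 (w=1); MST = {5-7(w=1) 6-7(w=1)}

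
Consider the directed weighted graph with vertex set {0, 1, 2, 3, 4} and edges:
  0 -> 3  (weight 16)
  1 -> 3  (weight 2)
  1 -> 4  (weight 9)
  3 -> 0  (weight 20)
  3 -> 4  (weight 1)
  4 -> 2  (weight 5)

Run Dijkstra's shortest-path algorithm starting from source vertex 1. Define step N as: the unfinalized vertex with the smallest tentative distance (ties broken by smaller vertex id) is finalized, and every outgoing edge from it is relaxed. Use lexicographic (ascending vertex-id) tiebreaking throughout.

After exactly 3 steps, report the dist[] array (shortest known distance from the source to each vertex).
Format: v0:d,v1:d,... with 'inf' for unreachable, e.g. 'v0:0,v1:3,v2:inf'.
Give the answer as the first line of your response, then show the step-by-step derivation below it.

v0:22,v1:0,v2:8,v3:2,v4:3

step 1: dist = v0:inf,v1:0,v2:inf,v3:2,v4:9
step 2: dist = v0:22,v1:0,v2:inf,v3:2,v4:3
step 3: dist = v0:22,v1:0,v2:8,v3:2,v4:3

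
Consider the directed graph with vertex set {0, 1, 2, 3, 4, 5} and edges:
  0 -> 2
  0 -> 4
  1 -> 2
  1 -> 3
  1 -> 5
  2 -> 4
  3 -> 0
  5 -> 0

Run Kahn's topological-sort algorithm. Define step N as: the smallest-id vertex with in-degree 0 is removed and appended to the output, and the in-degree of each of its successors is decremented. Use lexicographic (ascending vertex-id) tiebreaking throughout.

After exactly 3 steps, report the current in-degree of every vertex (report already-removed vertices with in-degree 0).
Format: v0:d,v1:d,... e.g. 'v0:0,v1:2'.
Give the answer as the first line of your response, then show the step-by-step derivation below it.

v0:0,v1:0,v2:1,v3:0,v4:2,v5:0

step 1: output 1; order=[1]; indeg=(2,0,1,0,2,0)
step 2: output 3; order=[1,3]; indeg=(1,0,1,0,2,0)
step 3: output 5; order=[1,3,5]; indeg=(0,0,1,0,2,0)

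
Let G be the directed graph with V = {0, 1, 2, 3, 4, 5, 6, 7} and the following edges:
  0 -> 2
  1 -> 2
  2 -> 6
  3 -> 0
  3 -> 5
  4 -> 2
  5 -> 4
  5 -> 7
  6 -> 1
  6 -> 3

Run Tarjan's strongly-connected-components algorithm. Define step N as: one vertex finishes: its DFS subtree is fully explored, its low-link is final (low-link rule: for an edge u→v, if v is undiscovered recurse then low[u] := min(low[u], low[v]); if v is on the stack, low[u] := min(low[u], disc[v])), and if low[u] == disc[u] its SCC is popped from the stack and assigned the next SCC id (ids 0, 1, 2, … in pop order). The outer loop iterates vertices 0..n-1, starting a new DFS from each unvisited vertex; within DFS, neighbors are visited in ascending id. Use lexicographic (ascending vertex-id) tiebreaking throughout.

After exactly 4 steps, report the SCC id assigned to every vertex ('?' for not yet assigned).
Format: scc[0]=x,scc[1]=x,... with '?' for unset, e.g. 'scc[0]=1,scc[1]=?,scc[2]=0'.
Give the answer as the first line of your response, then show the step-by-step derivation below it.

scc[0]=?,scc[1]=?,scc[2]=?,scc[3]=?,scc[4]=?,scc[5]=?,scc[6]=?,scc[7]=0

step 1: low=(low[0]=0,low[1]=1,low[2]=1,low[3]=?,low[4]=?,low[5]=?,low[6]=2,low[7]=?); scc=(scc[0]=?,scc[1]=?,scc[2]=?,scc[3]=?,scc[4]=?,scc[5]=?,scc[6]=?,scc[7]=?)
step 2: low=(low[0]=0,low[1]=1,low[2]=1,low[3]=0,low[4]=1,low[5]=5,low[6]=1,low[7]=?); scc=(scc[0]=?,scc[1]=?,scc[2]=?,scc[3]=?,scc[4]=?,scc[5]=?,scc[6]=?,scc[7]=?)
step 3: low=(low[0]=0,low[1]=1,low[2]=1,low[3]=0,low[4]=1,low[5]=1,low[6]=1,low[7]=7); scc=(scc[0]=?,scc[1]=?,scc[2]=?,scc[3]=?,scc[4]=?,scc[5]=?,scc[6]=?,scc[7]=0)
step 4: low=(low[0]=0,low[1]=1,low[2]=1,low[3]=0,low[4]=1,low[5]=1,low[6]=1,low[7]=7); scc=(scc[0]=?,scc[1]=?,scc[2]=?,scc[3]=?,scc[4]=?,scc[5]=?,scc[6]=?,scc[7]=0)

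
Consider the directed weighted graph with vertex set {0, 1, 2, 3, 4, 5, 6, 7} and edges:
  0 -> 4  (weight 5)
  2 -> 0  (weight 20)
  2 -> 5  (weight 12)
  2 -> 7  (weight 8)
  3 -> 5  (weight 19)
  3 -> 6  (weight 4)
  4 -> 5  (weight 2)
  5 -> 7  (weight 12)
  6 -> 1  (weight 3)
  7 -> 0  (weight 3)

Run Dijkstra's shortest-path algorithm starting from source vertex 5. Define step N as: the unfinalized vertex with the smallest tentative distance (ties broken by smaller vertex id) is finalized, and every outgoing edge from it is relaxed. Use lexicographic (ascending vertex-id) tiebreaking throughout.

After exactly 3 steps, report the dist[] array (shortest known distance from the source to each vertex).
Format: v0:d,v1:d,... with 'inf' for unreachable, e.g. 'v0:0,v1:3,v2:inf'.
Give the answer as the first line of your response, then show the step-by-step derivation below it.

v0:15,v1:inf,v2:inf,v3:inf,v4:20,v5:0,v6:inf,v7:12

step 1: dist = v0:inf,v1:inf,v2:inf,v3:inf,v4:inf,v5:0,v6:inf,v7:12
step 2: dist = v0:15,v1:inf,v2:inf,v3:inf,v4:inf,v5:0,v6:inf,v7:12
step 3: dist = v0:15,v1:inf,v2:inf,v3:inf,v4:20,v5:0,v6:inf,v7:12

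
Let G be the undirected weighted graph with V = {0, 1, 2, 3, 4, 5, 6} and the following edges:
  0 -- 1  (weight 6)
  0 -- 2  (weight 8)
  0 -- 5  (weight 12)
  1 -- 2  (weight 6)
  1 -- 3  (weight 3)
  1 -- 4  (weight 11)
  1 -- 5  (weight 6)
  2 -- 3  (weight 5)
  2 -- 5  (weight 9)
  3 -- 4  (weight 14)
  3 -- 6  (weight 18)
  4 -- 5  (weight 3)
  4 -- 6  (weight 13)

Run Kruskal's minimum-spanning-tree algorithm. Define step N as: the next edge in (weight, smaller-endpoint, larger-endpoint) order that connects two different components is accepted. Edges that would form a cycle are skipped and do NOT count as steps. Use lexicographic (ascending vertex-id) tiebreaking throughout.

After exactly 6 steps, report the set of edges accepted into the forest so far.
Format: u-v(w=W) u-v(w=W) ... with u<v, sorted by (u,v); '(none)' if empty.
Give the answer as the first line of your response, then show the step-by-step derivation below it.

0-1(w=6) 1-3(w=3) 1-5(w=6) 2-3(w=5) 4-5(w=3) 4-6(w=13)

step 1: add edge 1-3 (w=3); MST = {1-3(w=3)}
step 2: add edge 4-5 (w=3); MST = {1-3(w=3) 4-5(w=3)}
step 3: add edge 2-3 (w=5); MST = {1-3(w=3) 2-3(w=5) 4-5(w=3)}
step 4: add edge 0-1 (w=6); MST = {0-1(w=6) 1-3(w=3) 2-3(w=5) 4-5(w=3)}
step 5: add edge 1-5 (w=6); MST = {0-1(w=6) 1-3(w=3) 1-5(w=6) 2-3(w=5) 4-5(w=3)}
step 6: add edge 4-6 (w=13); MST = {0-1(w=6) 1-3(w=3) 1-5(w=6) 2-3(w=5) 4-5(w=3) 4-6(w=13)}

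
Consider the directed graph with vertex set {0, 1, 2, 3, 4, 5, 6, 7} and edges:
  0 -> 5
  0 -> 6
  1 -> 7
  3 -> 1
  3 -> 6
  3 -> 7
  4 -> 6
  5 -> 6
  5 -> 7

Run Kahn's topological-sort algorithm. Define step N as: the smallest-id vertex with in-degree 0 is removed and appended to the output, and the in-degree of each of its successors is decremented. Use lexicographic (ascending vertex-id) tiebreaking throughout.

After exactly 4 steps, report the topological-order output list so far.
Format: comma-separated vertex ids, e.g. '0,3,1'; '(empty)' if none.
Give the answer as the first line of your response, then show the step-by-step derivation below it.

0,2,3,1

step 1: output 0; order=[0]; indeg=(0,1,0,0,0,0,3,3)
step 2: output 2; order=[0,2]; indeg=(0,1,0,0,0,0,3,3)
step 3: output 3; order=[0,2,3]; indeg=(0,0,0,0,0,0,2,2)
step 4: output 1; order=[0,2,3,1]; indeg=(0,0,0,0,0,0,2,1)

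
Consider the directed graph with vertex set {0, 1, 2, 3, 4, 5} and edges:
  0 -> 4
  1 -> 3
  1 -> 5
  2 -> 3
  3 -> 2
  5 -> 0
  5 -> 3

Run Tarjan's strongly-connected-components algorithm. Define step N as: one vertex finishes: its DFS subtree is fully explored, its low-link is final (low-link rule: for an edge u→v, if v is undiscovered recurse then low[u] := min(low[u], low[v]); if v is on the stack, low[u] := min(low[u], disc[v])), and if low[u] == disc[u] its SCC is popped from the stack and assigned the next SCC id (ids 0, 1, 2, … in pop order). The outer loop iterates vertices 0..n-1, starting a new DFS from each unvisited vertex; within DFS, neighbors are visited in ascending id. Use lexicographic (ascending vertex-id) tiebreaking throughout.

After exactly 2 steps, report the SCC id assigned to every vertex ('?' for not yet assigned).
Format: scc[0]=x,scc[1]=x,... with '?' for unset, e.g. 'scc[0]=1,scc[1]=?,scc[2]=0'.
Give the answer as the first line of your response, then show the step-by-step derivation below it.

scc[0]=1,scc[1]=?,scc[2]=?,scc[3]=?,scc[4]=0,scc[5]=?

step 1: low=(low[0]=0,low[1]=?,low[2]=?,low[3]=?,low[4]=1,low[5]=?); scc=(scc[0]=?,scc[1]=?,scc[2]=?,scc[3]=?,scc[4]=0,scc[5]=?)
step 2: low=(low[0]=0,low[1]=?,low[2]=?,low[3]=?,low[4]=1,low[5]=?); scc=(scc[0]=1,scc[1]=?,scc[2]=?,scc[3]=?,scc[4]=0,scc[5]=?)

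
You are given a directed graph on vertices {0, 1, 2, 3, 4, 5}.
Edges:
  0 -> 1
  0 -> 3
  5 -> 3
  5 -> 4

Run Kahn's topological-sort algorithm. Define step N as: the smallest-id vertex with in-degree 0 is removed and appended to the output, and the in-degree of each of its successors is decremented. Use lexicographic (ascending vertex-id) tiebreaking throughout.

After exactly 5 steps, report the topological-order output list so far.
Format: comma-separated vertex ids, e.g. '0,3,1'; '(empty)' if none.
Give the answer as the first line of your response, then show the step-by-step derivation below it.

0,1,2,5,3

step 1: output 0; order=[0]; indeg=(0,0,0,1,1,0)
step 2: output 1; order=[0,1]; indeg=(0,0,0,1,1,0)
step 3: output 2; order=[0,1,2]; indeg=(0,0,0,1,1,0)
step 4: output 5; order=[0,1,2,5]; indeg=(0,0,0,0,0,0)
step 5: output 3; order=[0,1,2,5,3]; indeg=(0,0,0,0,0,0)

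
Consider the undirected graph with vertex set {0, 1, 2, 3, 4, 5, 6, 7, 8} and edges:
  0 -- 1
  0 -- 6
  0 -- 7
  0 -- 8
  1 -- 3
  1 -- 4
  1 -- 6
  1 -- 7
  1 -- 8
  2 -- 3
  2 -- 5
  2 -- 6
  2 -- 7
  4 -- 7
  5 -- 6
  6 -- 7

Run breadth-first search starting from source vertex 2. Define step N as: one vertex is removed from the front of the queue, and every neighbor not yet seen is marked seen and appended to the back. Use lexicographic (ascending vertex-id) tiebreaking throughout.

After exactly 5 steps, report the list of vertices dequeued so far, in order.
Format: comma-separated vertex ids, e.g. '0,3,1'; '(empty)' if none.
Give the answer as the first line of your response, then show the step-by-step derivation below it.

2,3,5,6,7

step 1: dequeue 2; queue=[3,5,6,7]; order=2
step 2: dequeue 3; queue=[5,6,7,1]; order=2,3
step 3: dequeue 5; queue=[6,7,1]; order=2,3,5
step 4: dequeue 6; queue=[7,1,0]; order=2,3,5,6
step 5: dequeue 7; queue=[1,0,4]; order=2,3,5,6,7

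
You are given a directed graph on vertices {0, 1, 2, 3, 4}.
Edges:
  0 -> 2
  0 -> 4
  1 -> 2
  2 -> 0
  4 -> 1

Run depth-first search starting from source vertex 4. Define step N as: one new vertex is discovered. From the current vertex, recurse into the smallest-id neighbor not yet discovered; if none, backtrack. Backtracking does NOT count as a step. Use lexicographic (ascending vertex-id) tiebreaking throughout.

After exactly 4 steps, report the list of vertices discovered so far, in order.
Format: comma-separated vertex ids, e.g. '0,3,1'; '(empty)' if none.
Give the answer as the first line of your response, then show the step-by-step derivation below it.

4,1,2,0

step 1: discover 4; path=4; order=4
step 2: discover 1; path=4>1; order=4,1
step 3: discover 2; path=4>1>2; order=4,1,2
step 4: discover 0; path=4>1>2>0; order=4,1,2,0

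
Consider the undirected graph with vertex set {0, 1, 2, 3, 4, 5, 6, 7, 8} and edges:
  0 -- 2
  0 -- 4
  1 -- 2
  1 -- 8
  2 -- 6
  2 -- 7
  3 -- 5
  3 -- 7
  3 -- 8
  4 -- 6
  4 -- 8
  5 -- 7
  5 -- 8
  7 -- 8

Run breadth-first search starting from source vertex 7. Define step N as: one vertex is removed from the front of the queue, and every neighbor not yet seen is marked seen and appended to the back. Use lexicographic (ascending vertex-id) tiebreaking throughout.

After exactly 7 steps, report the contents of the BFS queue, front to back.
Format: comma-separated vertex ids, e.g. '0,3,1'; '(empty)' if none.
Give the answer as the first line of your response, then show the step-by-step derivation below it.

6,4

step 1: dequeue 7; queue=[2,3,5,8]; order=7
step 2: dequeue 2; queue=[3,5,8,0,1,6]; order=7,2
step 3: dequeue 3; queue=[5,8,0,1,6]; order=7,2,3
step 4: dequeue 5; queue=[8,0,1,6]; order=7,2,3,5
step 5: dequeue 8; queue=[0,1,6,4]; order=7,2,3,5,8
step 6: dequeue 0; queue=[1,6,4]; order=7,2,3,5,8,0
step 7: dequeue 1; queue=[6,4]; order=7,2,3,5,8,0,1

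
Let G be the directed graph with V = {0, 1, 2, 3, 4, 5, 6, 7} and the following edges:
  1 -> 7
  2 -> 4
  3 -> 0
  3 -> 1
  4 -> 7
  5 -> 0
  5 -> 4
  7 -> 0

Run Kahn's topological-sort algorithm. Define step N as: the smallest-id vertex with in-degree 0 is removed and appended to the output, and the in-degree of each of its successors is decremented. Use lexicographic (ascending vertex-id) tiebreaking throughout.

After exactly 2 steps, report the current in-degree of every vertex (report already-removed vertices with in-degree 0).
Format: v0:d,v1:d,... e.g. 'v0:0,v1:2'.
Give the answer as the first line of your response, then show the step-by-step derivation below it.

v0:2,v1:0,v2:0,v3:0,v4:1,v5:0,v6:0,v7:2

step 1: output 2; order=[2]; indeg=(3,1,0,0,1,0,0,2)
step 2: output 3; order=[2,3]; indeg=(2,0,0,0,1,0,0,2)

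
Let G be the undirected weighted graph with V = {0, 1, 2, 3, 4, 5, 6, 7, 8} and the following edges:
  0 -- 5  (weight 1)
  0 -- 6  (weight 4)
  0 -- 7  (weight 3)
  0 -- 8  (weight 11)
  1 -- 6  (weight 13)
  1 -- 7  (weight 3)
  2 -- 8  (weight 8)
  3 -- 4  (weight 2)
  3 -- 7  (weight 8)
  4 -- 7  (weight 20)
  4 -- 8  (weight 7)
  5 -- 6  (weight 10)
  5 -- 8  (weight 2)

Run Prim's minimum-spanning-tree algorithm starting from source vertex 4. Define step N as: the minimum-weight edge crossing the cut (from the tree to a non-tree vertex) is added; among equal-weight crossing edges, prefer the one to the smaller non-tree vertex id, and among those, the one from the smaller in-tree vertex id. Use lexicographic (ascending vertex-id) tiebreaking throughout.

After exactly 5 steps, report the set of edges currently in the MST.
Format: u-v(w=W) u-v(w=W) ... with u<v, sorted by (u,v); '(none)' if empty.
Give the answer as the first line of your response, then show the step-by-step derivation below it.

0-5(w=1) 0-7(w=3) 3-4(w=2) 4-8(w=7) 5-8(w=2)

step 1: add edge 3-4 (w=2); MST = {3-4(w=2)}
step 2: add edge 4-8 (w=7); MST = {3-4(w=2) 4-8(w=7)}
step 3: add edge 5-8 (w=2); MST = {3-4(w=2) 4-8(w=7) 5-8(w=2)}
step 4: add edge 0-5 (w=1); MST = {0-5(w=1) 3-4(w=2) 4-8(w=7) 5-8(w=2)}
step 5: add edge 0-7 (w=3); MST = {0-5(w=1) 0-7(w=3) 3-4(w=2) 4-8(w=7) 5-8(w=2)}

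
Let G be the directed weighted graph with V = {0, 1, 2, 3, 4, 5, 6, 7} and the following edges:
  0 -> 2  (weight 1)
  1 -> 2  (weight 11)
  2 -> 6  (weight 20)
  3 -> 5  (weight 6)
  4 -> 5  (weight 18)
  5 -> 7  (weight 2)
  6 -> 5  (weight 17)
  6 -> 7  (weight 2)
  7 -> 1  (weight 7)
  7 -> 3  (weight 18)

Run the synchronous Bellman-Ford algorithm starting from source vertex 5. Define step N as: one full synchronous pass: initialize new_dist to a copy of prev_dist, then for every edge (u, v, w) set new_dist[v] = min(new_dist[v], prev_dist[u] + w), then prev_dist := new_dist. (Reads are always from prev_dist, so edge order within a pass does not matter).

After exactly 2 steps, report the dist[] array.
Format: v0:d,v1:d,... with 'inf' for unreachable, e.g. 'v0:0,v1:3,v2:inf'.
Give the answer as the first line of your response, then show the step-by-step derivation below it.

v0:inf,v1:9,v2:inf,v3:20,v4:inf,v5:0,v6:inf,v7:2

step 1: dist = v0:inf,v1:inf,v2:inf,v3:inf,v4:inf,v5:0,v6:inf,v7:2
step 2: dist = v0:inf,v1:9,v2:inf,v3:20,v4:inf,v5:0,v6:inf,v7:2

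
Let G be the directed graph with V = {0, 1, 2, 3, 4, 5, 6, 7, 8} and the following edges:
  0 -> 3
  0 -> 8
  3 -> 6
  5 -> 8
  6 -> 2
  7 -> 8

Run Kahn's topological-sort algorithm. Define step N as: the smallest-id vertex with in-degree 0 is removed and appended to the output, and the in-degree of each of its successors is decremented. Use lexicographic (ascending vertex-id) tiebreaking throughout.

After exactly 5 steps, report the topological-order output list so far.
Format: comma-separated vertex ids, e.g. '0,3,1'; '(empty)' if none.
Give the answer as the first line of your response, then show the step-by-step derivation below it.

0,1,3,4,5

step 1: output 0; order=[0]; indeg=(0,0,1,0,0,0,1,0,2)
step 2: output 1; order=[0,1]; indeg=(0,0,1,0,0,0,1,0,2)
step 3: output 3; order=[0,1,3]; indeg=(0,0,1,0,0,0,0,0,2)
step 4: output 4; order=[0,1,3,4]; indeg=(0,0,1,0,0,0,0,0,2)
step 5: output 5; order=[0,1,3,4,5]; indeg=(0,0,1,0,0,0,0,0,1)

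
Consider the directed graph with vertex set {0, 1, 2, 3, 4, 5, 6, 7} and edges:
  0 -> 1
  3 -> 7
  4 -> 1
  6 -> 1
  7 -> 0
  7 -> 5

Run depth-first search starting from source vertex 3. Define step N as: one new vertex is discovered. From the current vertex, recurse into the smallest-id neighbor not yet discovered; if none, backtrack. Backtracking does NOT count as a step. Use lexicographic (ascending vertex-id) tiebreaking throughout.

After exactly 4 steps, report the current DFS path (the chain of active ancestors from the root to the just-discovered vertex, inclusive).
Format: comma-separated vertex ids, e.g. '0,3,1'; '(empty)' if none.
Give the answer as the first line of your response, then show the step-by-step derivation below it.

3,7,0,1

step 1: discover 3; path=3; order=3
step 2: discover 7; path=3>7; order=3,7
step 3: discover 0; path=3>7>0; order=3,7,0
step 4: discover 1; path=3>7>0>1; order=3,7,0,1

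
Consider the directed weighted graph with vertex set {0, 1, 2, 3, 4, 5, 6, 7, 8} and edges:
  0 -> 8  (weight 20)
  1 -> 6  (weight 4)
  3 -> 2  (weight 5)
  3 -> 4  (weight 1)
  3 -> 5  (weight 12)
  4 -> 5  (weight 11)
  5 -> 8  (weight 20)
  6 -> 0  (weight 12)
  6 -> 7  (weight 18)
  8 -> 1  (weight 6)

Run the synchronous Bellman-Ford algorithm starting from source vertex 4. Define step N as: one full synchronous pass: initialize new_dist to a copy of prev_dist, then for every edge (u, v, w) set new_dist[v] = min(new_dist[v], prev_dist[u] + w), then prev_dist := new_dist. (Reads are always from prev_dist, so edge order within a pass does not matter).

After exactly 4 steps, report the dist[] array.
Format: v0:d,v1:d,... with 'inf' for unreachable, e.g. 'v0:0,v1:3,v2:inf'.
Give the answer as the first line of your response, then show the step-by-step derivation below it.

v0:inf,v1:37,v2:inf,v3:inf,v4:0,v5:11,v6:41,v7:inf,v8:31

step 1: dist = v0:inf,v1:inf,v2:inf,v3:inf,v4:0,v5:11,v6:inf,v7:inf,v8:inf
step 2: dist = v0:inf,v1:inf,v2:inf,v3:inf,v4:0,v5:11,v6:inf,v7:inf,v8:31
step 3: dist = v0:inf,v1:37,v2:inf,v3:inf,v4:0,v5:11,v6:inf,v7:inf,v8:31
step 4: dist = v0:inf,v1:37,v2:inf,v3:inf,v4:0,v5:11,v6:41,v7:inf,v8:31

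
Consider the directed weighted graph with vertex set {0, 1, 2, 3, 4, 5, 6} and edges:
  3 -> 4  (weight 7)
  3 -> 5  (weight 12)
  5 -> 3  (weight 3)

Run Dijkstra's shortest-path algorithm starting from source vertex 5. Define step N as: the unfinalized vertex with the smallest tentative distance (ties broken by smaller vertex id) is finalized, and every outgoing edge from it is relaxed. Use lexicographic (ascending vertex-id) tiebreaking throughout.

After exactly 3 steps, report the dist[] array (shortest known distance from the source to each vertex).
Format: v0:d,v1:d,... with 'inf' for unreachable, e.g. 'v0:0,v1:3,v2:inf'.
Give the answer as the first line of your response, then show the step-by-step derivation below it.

v0:inf,v1:inf,v2:inf,v3:3,v4:10,v5:0,v6:inf

step 1: dist = v0:inf,v1:inf,v2:inf,v3:3,v4:inf,v5:0,v6:inf
step 2: dist = v0:inf,v1:inf,v2:inf,v3:3,v4:10,v5:0,v6:inf
step 3: dist = v0:inf,v1:inf,v2:inf,v3:3,v4:10,v5:0,v6:inf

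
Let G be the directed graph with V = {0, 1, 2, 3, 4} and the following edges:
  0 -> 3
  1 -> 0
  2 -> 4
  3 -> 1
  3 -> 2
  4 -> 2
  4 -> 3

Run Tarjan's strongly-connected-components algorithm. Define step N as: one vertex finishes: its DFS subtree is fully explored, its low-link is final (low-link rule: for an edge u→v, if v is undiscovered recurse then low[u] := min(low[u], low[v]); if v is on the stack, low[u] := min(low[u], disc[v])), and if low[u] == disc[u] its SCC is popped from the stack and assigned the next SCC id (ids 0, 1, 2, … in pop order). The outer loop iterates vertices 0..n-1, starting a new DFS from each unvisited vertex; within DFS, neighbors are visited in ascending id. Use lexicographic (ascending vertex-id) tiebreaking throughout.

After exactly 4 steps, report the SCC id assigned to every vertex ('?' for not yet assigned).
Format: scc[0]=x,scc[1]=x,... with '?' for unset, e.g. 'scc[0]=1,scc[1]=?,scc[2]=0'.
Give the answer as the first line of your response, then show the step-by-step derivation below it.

scc[0]=?,scc[1]=?,scc[2]=?,scc[3]=?,scc[4]=?

step 1: low=(low[0]=0,low[1]=0,low[2]=?,low[3]=1,low[4]=?); scc=(scc[0]=?,scc[1]=?,scc[2]=?,scc[3]=?,scc[4]=?)
step 2: low=(low[0]=0,low[1]=0,low[2]=3,low[3]=0,low[4]=1); scc=(scc[0]=?,scc[1]=?,scc[2]=?,scc[3]=?,scc[4]=?)
step 3: low=(low[0]=0,low[1]=0,low[2]=1,low[3]=0,low[4]=1); scc=(scc[0]=?,scc[1]=?,scc[2]=?,scc[3]=?,scc[4]=?)
step 4: low=(low[0]=0,low[1]=0,low[2]=1,low[3]=0,low[4]=1); scc=(scc[0]=?,scc[1]=?,scc[2]=?,scc[3]=?,scc[4]=?)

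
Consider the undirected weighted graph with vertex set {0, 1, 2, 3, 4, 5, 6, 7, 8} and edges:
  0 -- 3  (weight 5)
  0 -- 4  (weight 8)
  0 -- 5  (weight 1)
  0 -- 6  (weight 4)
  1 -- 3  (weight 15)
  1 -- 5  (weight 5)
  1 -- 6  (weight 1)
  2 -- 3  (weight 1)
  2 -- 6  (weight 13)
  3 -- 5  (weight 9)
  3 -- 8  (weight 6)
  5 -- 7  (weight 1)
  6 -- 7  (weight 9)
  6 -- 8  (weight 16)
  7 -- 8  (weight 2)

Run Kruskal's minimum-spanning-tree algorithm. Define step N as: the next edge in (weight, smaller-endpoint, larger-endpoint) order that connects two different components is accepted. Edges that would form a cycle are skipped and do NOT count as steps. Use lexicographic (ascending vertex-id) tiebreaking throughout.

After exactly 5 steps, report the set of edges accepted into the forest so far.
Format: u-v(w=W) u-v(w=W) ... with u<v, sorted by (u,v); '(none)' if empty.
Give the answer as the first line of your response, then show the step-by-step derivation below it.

0-5(w=1) 1-6(w=1) 2-3(w=1) 5-7(w=1) 7-8(w=2)

step 1: add edge 0-5 (w=1); MST = {0-5(w=1)}
step 2: add edge 1-6 (w=1); MST = {0-5(w=1) 1-6(w=1)}
step 3: add edge 2-3 (w=1); MST = {0-5(w=1) 1-6(w=1) 2-3(w=1)}
step 4: add edge 5-7 (w=1); MST = {0-5(w=1) 1-6(w=1) 2-3(w=1) 5-7(w=1)}
step 5: add edge 7-8 (w=2); MST = {0-5(w=1) 1-6(w=1) 2-3(w=1) 5-7(w=1) 7-8(w=2)}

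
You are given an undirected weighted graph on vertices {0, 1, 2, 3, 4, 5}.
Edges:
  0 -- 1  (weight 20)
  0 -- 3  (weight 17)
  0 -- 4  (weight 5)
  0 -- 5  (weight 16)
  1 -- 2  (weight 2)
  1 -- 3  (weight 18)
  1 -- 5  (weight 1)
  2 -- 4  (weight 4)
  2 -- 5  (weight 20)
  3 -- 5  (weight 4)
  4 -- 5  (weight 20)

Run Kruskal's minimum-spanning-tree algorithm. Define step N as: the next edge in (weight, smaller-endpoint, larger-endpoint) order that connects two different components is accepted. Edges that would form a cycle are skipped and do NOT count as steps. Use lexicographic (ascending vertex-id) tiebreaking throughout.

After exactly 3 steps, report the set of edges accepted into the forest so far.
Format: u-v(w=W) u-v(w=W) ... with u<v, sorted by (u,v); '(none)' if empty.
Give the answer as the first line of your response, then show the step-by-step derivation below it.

1-2(w=2) 1-5(w=1) 2-4(w=4)

step 1: add edge 1-5 (w=1); MST = {1-5(w=1)}
step 2: add edge 1-2 (w=2); MST = {1-2(w=2) 1-5(w=1)}
step 3: add edge 2-4 (w=4); MST = {1-2(w=2) 1-5(w=1) 2-4(w=4)}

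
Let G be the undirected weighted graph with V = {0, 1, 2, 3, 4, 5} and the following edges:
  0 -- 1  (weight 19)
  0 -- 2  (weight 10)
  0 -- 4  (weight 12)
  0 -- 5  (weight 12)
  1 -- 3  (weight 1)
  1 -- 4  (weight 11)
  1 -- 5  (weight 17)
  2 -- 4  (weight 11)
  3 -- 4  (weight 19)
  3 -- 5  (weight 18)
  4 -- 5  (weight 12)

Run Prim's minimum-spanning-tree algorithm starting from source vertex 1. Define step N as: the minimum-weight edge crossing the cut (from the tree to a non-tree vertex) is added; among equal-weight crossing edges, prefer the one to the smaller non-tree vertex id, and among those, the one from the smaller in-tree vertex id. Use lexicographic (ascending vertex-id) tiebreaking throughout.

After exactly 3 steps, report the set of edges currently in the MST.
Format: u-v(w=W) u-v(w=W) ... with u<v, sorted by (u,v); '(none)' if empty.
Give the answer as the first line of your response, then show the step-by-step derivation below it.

1-3(w=1) 1-4(w=11) 2-4(w=11)

step 1: add edge 1-3 (w=1); MST = {1-3(w=1)}
step 2: add edge 1-4 (w=11); MST = {1-3(w=1) 1-4(w=11)}
step 3: add edge 2-4 (w=11); MST = {1-3(w=1) 1-4(w=11) 2-4(w=11)}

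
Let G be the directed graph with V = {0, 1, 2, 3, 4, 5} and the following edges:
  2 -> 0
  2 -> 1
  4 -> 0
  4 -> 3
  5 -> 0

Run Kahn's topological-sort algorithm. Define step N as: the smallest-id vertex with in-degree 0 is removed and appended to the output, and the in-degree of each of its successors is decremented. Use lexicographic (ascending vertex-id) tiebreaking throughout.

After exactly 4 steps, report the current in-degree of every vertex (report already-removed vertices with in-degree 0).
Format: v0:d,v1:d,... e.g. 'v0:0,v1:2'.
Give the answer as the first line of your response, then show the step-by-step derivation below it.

v0:1,v1:0,v2:0,v3:0,v4:0,v5:0

step 1: output 2; order=[2]; indeg=(2,0,0,1,0,0)
step 2: output 1; order=[2,1]; indeg=(2,0,0,1,0,0)
step 3: output 4; order=[2,1,4]; indeg=(1,0,0,0,0,0)
step 4: output 3; order=[2,1,4,3]; indeg=(1,0,0,0,0,0)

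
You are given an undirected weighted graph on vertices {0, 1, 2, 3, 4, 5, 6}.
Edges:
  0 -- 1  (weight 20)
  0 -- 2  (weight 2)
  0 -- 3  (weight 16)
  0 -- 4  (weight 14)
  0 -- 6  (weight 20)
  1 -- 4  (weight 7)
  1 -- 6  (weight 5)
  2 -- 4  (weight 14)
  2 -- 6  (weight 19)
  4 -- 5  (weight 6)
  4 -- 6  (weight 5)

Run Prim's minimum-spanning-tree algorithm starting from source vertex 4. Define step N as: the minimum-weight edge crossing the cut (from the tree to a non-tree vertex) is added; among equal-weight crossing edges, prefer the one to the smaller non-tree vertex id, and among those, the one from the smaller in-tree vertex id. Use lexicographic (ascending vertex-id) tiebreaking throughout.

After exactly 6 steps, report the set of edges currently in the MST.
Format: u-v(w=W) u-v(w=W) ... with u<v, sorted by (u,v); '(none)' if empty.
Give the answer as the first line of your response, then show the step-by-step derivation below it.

0-2(w=2) 0-3(w=16) 0-4(w=14) 1-6(w=5) 4-5(w=6) 4-6(w=5)

step 1: add edge 4-6 (w=5); MST = {4-6(w=5)}
step 2: add edge 1-6 (w=5); MST = {1-6(w=5) 4-6(w=5)}
step 3: add edge 4-5 (w=6); MST = {1-6(w=5) 4-5(w=6) 4-6(w=5)}
step 4: add edge 0-4 (w=14); MST = {0-4(w=14) 1-6(w=5) 4-5(w=6) 4-6(w=5)}
step 5: add edge 0-2 (w=2); MST = {0-2(w=2) 0-4(w=14) 1-6(w=5) 4-5(w=6) 4-6(w=5)}
step 6: add edge 0-3 (w=16); MST = {0-2(w=2) 0-3(w=16) 0-4(w=14) 1-6(w=5) 4-5(w=6) 4-6(w=5)}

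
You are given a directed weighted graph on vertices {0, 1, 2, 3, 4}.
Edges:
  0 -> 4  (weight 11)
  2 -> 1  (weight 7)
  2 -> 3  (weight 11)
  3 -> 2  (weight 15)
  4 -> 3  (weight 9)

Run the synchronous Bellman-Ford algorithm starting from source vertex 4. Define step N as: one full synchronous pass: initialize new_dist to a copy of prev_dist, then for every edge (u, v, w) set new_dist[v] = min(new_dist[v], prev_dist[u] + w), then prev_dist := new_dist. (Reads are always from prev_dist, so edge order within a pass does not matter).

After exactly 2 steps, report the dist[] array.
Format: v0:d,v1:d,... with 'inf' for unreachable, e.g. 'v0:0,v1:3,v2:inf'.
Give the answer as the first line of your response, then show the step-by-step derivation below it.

v0:inf,v1:inf,v2:24,v3:9,v4:0

step 1: dist = v0:inf,v1:inf,v2:inf,v3:9,v4:0
step 2: dist = v0:inf,v1:inf,v2:24,v3:9,v4:0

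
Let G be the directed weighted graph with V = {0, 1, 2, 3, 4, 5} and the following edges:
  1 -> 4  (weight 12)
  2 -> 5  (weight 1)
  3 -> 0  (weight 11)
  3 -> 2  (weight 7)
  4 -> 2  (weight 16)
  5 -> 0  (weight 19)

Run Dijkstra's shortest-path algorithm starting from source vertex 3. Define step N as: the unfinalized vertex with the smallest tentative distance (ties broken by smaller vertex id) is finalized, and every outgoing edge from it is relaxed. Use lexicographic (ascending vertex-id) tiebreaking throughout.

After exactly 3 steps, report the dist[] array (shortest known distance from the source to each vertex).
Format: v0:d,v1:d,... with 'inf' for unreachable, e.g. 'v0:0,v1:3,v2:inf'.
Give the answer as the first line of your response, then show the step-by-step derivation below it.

v0:11,v1:inf,v2:7,v3:0,v4:inf,v5:8

step 1: dist = v0:11,v1:inf,v2:7,v3:0,v4:inf,v5:inf
step 2: dist = v0:11,v1:inf,v2:7,v3:0,v4:inf,v5:8
step 3: dist = v0:11,v1:inf,v2:7,v3:0,v4:inf,v5:8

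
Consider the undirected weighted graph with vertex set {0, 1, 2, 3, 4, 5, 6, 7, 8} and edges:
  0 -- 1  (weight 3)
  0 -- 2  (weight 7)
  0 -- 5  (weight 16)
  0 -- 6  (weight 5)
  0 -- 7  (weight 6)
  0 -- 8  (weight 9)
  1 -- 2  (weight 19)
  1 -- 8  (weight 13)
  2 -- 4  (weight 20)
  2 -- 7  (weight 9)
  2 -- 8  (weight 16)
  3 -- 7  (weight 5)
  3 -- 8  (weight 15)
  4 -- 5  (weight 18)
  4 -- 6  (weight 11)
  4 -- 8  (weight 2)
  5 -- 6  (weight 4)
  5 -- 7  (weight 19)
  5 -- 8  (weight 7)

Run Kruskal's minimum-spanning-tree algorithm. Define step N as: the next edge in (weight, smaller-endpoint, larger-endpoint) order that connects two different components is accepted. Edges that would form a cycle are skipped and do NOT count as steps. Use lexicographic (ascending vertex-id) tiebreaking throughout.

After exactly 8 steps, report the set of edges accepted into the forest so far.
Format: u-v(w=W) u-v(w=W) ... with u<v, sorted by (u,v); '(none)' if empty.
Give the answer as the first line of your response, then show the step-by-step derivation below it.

0-1(w=3) 0-2(w=7) 0-6(w=5) 0-7(w=6) 3-7(w=5) 4-8(w=2) 5-6(w=4) 5-8(w=7)

step 1: add edge 4-8 (w=2); MST = {4-8(w=2)}
step 2: add edge 0-1 (w=3); MST = {0-1(w=3) 4-8(w=2)}
step 3: add edge 5-6 (w=4); MST = {0-1(w=3) 4-8(w=2) 5-6(w=4)}
step 4: add edge 0-6 (w=5); MST = {0-1(w=3) 0-6(w=5) 4-8(w=2) 5-6(w=4)}
step 5: add edge 3-7 (w=5); MST = {0-1(w=3) 0-6(w=5) 3-7(w=5) 4-8(w=2) 5-6(w=4)}
step 6: add edge 0-7 (w=6); MST = {0-1(w=3) 0-6(w=5) 0-7(w=6) 3-7(w=5) 4-8(w=2) 5-6(w=4)}
step 7: add edge 0-2 (w=7); MST = {0-1(w=3) 0-2(w=7) 0-6(w=5) 0-7(w=6) 3-7(w=5) 4-8(w=2) 5-6(w=4)}
step 8: add edge 5-8 (w=7); MST = {0-1(w=3) 0-2(w=7) 0-6(w=5) 0-7(w=6) 3-7(w=5) 4-8(w=2) 5-6(w=4) 5-8(w=7)}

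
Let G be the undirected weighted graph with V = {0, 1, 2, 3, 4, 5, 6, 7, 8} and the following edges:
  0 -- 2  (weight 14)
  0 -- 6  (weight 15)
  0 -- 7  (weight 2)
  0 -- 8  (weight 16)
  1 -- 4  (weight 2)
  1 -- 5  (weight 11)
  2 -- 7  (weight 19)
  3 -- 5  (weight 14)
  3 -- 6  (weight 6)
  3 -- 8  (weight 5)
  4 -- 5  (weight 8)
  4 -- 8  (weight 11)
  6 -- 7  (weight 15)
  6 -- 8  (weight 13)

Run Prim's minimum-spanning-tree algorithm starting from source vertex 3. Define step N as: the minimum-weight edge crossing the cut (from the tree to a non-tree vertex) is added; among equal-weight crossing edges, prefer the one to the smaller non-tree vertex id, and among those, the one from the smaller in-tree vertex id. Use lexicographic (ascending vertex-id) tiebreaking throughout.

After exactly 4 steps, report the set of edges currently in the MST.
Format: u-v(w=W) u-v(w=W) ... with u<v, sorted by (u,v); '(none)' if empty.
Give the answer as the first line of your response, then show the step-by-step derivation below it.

1-4(w=2) 3-6(w=6) 3-8(w=5) 4-8(w=11)

step 1: add edge 3-8 (w=5); MST = {3-8(w=5)}
step 2: add edge 3-6 (w=6); MST = {3-6(w=6) 3-8(w=5)}
step 3: add edge 4-8 (w=11); MST = {3-6(w=6) 3-8(w=5) 4-8(w=11)}
step 4: add edge 1-4 (w=2); MST = {1-4(w=2) 3-6(w=6) 3-8(w=5) 4-8(w=11)}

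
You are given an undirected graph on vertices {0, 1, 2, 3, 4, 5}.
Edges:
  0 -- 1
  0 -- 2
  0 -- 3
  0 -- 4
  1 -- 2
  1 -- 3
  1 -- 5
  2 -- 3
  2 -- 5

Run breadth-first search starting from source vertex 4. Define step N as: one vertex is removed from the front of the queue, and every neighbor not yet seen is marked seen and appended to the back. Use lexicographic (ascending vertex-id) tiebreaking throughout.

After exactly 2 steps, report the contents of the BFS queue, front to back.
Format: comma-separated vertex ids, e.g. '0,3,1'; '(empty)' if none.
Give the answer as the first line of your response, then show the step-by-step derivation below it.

1,2,3

step 1: dequeue 4; queue=[0]; order=4
step 2: dequeue 0; queue=[1,2,3]; order=4,0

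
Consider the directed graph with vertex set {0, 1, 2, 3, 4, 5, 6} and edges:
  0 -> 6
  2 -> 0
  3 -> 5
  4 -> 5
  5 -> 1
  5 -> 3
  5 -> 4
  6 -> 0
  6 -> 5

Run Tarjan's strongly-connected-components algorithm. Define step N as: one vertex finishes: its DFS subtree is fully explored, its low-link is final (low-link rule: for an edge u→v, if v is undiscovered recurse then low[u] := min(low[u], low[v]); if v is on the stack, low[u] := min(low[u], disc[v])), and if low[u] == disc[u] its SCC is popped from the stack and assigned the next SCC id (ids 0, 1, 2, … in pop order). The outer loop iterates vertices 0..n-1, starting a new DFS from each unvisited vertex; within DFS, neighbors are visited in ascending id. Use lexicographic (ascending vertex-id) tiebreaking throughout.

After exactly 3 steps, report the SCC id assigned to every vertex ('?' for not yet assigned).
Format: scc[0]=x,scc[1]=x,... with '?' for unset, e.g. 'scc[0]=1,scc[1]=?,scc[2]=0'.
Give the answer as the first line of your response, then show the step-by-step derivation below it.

scc[0]=?,scc[1]=0,scc[2]=?,scc[3]=?,scc[4]=?,scc[5]=?,scc[6]=?

step 1: low=(low[0]=0,low[1]=3,low[2]=?,low[3]=?,low[4]=?,low[5]=2,low[6]=0); scc=(scc[0]=?,scc[1]=0,scc[2]=?,scc[3]=?,scc[4]=?,scc[5]=?,scc[6]=?)
step 2: low=(low[0]=0,low[1]=3,low[2]=?,low[3]=2,low[4]=?,low[5]=2,low[6]=0); scc=(scc[0]=?,scc[1]=0,scc[2]=?,scc[3]=?,scc[4]=?,scc[5]=?,scc[6]=?)
step 3: low=(low[0]=0,low[1]=3,low[2]=?,low[3]=2,low[4]=2,low[5]=2,low[6]=0); scc=(scc[0]=?,scc[1]=0,scc[2]=?,scc[3]=?,scc[4]=?,scc[5]=?,scc[6]=?)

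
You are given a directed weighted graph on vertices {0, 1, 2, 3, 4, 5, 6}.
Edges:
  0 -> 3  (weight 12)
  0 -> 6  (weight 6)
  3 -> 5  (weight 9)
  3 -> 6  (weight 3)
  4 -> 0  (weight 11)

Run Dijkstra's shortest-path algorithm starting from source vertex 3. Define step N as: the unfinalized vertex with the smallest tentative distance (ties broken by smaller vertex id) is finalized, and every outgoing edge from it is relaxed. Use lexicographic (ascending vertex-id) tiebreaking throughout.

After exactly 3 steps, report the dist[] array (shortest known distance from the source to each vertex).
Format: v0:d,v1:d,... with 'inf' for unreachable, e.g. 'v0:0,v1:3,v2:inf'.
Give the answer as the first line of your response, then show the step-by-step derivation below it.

v0:inf,v1:inf,v2:inf,v3:0,v4:inf,v5:9,v6:3

step 1: dist = v0:inf,v1:inf,v2:inf,v3:0,v4:inf,v5:9,v6:3
step 2: dist = v0:inf,v1:inf,v2:inf,v3:0,v4:inf,v5:9,v6:3
step 3: dist = v0:inf,v1:inf,v2:inf,v3:0,v4:inf,v5:9,v6:3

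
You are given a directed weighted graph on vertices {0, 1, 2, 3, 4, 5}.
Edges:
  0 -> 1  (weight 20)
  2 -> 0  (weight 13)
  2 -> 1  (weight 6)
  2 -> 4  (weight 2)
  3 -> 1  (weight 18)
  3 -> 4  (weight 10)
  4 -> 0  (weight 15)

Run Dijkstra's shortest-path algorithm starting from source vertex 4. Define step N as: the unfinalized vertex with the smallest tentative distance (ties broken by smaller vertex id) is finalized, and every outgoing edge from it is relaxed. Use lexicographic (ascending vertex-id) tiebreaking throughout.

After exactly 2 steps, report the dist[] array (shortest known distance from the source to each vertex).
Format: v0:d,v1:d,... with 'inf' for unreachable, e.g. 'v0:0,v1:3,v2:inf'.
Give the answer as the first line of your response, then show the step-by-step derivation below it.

v0:15,v1:35,v2:inf,v3:inf,v4:0,v5:inf

step 1: dist = v0:15,v1:inf,v2:inf,v3:inf,v4:0,v5:inf
step 2: dist = v0:15,v1:35,v2:inf,v3:inf,v4:0,v5:inf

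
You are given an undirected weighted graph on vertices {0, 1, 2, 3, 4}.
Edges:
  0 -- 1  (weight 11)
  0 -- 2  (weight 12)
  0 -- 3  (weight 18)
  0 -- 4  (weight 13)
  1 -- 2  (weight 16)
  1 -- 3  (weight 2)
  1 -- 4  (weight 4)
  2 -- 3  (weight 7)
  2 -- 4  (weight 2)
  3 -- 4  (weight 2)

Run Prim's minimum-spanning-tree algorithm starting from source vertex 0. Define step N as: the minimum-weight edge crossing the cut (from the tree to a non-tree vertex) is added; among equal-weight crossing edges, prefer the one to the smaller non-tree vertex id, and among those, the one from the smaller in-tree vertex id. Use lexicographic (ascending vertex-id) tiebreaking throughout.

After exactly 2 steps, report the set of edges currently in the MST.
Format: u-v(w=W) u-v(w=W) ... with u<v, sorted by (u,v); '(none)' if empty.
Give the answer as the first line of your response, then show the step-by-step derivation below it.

0-1(w=11) 1-3(w=2)

step 1: add edge 0-1 (w=11); MST = {0-1(w=11)}
step 2: add edge 1-3 (w=2); MST = {0-1(w=11) 1-3(w=2)}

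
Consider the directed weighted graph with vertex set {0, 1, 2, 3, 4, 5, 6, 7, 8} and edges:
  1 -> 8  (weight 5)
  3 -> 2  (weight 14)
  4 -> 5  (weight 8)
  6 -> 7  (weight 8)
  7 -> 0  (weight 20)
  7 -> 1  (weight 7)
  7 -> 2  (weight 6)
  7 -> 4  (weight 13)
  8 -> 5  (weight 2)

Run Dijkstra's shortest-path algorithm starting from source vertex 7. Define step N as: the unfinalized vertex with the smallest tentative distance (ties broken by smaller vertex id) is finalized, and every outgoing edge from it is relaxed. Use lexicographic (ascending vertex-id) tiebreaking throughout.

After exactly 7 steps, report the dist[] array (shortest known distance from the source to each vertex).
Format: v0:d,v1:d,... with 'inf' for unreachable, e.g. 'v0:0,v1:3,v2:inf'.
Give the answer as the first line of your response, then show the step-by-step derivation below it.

v0:20,v1:7,v2:6,v3:inf,v4:13,v5:14,v6:inf,v7:0,v8:12

step 1: dist = v0:20,v1:7,v2:6,v3:inf,v4:13,v5:inf,v6:inf,v7:0,v8:inf
step 2: dist = v0:20,v1:7,v2:6,v3:inf,v4:13,v5:inf,v6:inf,v7:0,v8:inf
step 3: dist = v0:20,v1:7,v2:6,v3:inf,v4:13,v5:inf,v6:inf,v7:0,v8:12
step 4: dist = v0:20,v1:7,v2:6,v3:inf,v4:13,v5:14,v6:inf,v7:0,v8:12
step 5: dist = v0:20,v1:7,v2:6,v3:inf,v4:13,v5:14,v6:inf,v7:0,v8:12
step 6: dist = v0:20,v1:7,v2:6,v3:inf,v4:13,v5:14,v6:inf,v7:0,v8:12
step 7: dist = v0:20,v1:7,v2:6,v3:inf,v4:13,v5:14,v6:inf,v7:0,v8:12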